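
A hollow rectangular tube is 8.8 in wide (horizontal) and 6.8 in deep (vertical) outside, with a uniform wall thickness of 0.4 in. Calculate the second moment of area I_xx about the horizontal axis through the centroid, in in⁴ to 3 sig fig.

I_xx ≈ 86.6 in⁴

Split into non-overlapping primitives; take the origin at the lower-left of the bounding box.
Outer rectangle: 8.8 × 6.8, A = 59.84 in², y = 3.4 in, Ī = 230.58 in⁴.
Inner void (subtracted): 8 × 6, A = 48 in², y = 3.4 in, Ī = 144 in⁴.
By symmetry the centroid is at mid-height, ȳ = 3.4 in.
All pieces are centred on the horizontal axis through the centroid, so I = ΣĪ (holes subtracted) = 86.583 in⁴.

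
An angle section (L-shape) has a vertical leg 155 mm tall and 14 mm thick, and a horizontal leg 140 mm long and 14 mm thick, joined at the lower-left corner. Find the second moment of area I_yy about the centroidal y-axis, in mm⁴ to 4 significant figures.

I_yy ≈ 7.137 × 10⁶ mm⁴

Break the section into simple shapes (no overlaps), measuring from the bottom-left corner of the bounding box.
Vertical leg: 14 × 155, A = 2 170 mm², x = 7 mm, Ī = 35443.3 mm⁴.
Horizontal leg (remainder): 126 × 14, A = 1 764 mm², x = 77 mm, Ī = 2 333 772 mm⁴.
Centroid: x̄ = ΣA·x / ΣA = 38.3879 mm.
Transfer each piece to the centroidal y-axis using Ī + A·d² with d = x − 38.3879:
  vertical leg: d = -31.3879 mm → contributes +2 173 328 mm⁴
  horizontal leg (remainder): d = 38.6121 mm → contributes +4 963 709 mm⁴
Total I = 7 137 037 mm⁴.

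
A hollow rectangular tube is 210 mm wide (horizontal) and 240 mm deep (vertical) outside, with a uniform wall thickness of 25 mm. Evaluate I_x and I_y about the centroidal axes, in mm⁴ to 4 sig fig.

Treat the section as a set of non-overlapping primitives; coordinates are from the bounding-box lower-left.
Outer rectangle: 210 × 240, A = 50 400 mm², y = 120 mm, Ī = 241 920 000 mm⁴.
Inner void (subtracted): 160 × 190, A = 30 400 mm², y = 120 mm, Ī = 91 453 333 mm⁴.
By symmetry the centroid is at mid-height, ȳ = 120 mm.
All pieces are centred on the centroidal x-axis, so I = ΣĪ (holes subtracted) = 150 466 667 mm⁴.
Repeating about the centroidal y-axis gives I_y = 120 366 667 mm⁴.

I_x ≈ 1.505 × 10⁸ mm⁴, I_y ≈ 1.204 × 10⁸ mm⁴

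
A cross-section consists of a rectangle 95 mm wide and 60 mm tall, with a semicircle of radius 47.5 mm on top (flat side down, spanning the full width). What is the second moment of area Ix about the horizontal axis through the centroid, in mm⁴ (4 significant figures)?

Ix ≈ 7.767 × 10⁶ mm⁴

Decompose the section into non-overlapping parts with the origin at the bottom-left of its bounding rectangle.
Rectangular body: 95 × 60, A = 5 700 mm², y = 30 mm, Ī = 1 710 000 mm⁴.
Semicircular cap: semicircle r = 47.5, A = 3544.11 mm², y = 80.1596 mm, Ī = 558 736 mm⁴.
Centroid: ȳ = ΣA·y / ΣA = 49.2308 mm.
Transfer each piece to the horizontal axis through the centroid using Ī + A·d² with d = y − 49.2308:
  rectangular body: d = -19.2308 mm → contributes +3 817 985 mm⁴
  semicircular cap: d = 30.9289 mm → contributes +3 949 013 mm⁴
Total I = 7 766 998 mm⁴.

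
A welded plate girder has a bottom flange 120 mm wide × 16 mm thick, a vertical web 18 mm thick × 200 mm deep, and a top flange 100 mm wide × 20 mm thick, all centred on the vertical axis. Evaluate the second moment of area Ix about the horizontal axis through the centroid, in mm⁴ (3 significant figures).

Treat the section as a set of non-overlapping primitives; coordinates are from the bounding-box lower-left.
Bottom plate: 120 × 16, A = 1 920 mm², y = 8 mm, Ī = 40 960 mm⁴.
Web plate: 18 × 200, A = 3 600 mm², y = 116 mm, Ī = 12 000 000 mm⁴.
Top plate: 100 × 20, A = 2 000 mm², y = 226 mm, Ī = 66 667 mm⁴.
Centroid: ȳ = ΣA·y / ΣA = 117.68 mm.
Transfer each piece to the horizontal axis through the centroid using Ī + A·d² with d = y − 117.68:
  bottom plate: d = -109.68 mm → contributes +23 138 347 mm⁴
  web plate: d = -1.6809 mm → contributes +12 010 171 mm⁴
  top plate: d = 108.32 mm → contributes +23 532 743 mm⁴
Total I = 58 681 261 mm⁴.

Ix ≈ 5.87 × 10⁷ mm⁴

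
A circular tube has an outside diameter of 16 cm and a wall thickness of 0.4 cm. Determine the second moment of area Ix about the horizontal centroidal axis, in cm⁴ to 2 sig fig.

Ix ≈ 600 cm⁴

Break the section into simple shapes (no overlaps), measuring from the bottom-left corner of the bounding box.
Outer circle: ⌀16, A = 201.1 cm², y = 8 cm, Ī = 3 217 cm⁴.
Bore (subtracted): ⌀15.2, A = 181.5 cm², y = 8 cm, Ī = 2 620 cm⁴.
By symmetry the centroid is at mid-height, ȳ = 8 cm.
All pieces are centred on the horizontal centroidal axis, so I = ΣĪ (holes subtracted) = 596.7 cm⁴.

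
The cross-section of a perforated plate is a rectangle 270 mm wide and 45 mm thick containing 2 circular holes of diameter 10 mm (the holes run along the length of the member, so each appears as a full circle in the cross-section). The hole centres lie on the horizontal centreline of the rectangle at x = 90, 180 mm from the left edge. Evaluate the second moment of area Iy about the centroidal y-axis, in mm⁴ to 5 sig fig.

Break the section into simple shapes (no overlaps), measuring from the bottom-left corner of the bounding box.
Plate: 270 × 45, A = 12 150 mm², x = 135 mm, Ī = 73 811 250 mm⁴.
Hole 1 (subtracted): ⌀10, A = 78.53982 mm², x = 90 mm, Ī = 490.8739 mm⁴.
Hole 2 (subtracted): ⌀10, A = 78.53982 mm², x = 180 mm, Ī = 490.8739 mm⁴.
By symmetry the centroid is at mid-width, x̄ = 135 mm.
Transfer each piece to the centroidal y-axis using Ī + A·d² with d = x − 135:
  plate: d = 0 mm → contributes +73 811 250 mm⁴
  hole 1: d = -45 mm → contributes −159 534 mm⁴
  hole 2: d = 45 mm → contributes −159 534 mm⁴
Total I = 73 492 182 mm⁴.

Iy ≈ 7.3492 × 10⁷ mm⁴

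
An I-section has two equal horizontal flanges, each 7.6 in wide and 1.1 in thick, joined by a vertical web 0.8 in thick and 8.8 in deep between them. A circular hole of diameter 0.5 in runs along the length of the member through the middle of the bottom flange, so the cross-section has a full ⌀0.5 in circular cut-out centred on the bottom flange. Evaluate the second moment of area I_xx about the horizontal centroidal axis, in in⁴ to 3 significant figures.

I_xx ≈ 452 in⁴

Break the section into simple shapes (no overlaps), measuring from the bottom-left corner of the bounding box.
Bottom flange: 7.6 × 1.1, A = 8.36 in², y = 0.55 in, Ī = 0.84297 in⁴.
Web: 0.8 × 8.8, A = 7.04 in², y = 5.5 in, Ī = 45.431 in⁴.
Top flange: 7.6 × 1.1, A = 8.36 in², y = 10.45 in, Ī = 0.84297 in⁴.
Hole (subtracted): ⌀0.5, A = 0.19635 in², y = 0.55 in, Ī = 0.003068 in⁴.
Centroid: ȳ = ΣA·y / ΣA = 5.5412 in.
Transfer each piece to the horizontal centroidal axis using Ī + A·d² with d = y − 5.5412:
  bottom flange: d = -4.9912 in → contributes +209.11 in⁴
  web: d = -0.041247 in → contributes +45.443 in⁴
  top flange: d = 4.9088 in → contributes +202.28 in⁴
  hole: d = -4.9912 in → contributes −4.8946 in⁴
Total I = 451.94 in⁴.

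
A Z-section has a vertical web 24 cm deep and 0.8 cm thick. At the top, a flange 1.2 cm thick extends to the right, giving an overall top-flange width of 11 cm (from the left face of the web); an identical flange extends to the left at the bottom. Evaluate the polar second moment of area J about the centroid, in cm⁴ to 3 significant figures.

J ≈ 5060 cm⁴

Decompose the section into non-overlapping parts with the origin at the bottom-left of its bounding rectangle.
Web: 0.8 × 24, A = 19.2 cm², y = 12 cm, Ī = 921.6 cm⁴.
Top flange (beyond web): 10.2 × 1.2, A = 12.24 cm², y = 23.4 cm, Ī = 1.4688 cm⁴.
Bottom flange (beyond web): 10.2 × 1.2, A = 12.24 cm², y = 0.6 cm, Ī = 1.4688 cm⁴.
Centroid: ȳ = ΣA·y / ΣA = 12 cm.
Transfer each piece to the centroidal x-axis using Ī + A·d² with d = y − 12:
  web: d = 0 cm → contributes +921.6 cm⁴
  top flange (beyond web): d = 11.4 cm → contributes +1592.2 cm⁴
  bottom flange (beyond web): d = -11.4 cm → contributes +1592.2 cm⁴
Total I = 4 106 cm⁴.
For the y-axis: x̄ = 10.6 cm.
Repeating about the centroidal y-axis gives I_y = 953.79 cm⁴.
Polar second moment: J = I_x + I_y = 5059.7 cm⁴.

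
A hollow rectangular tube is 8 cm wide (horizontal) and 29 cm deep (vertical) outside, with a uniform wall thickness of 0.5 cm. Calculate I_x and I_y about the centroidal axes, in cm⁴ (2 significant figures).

I_x ≈ 3500 cm⁴, I_y ≈ 440 cm⁴

Treat the section as a set of non-overlapping primitives; coordinates are from the bounding-box lower-left.
Outer rectangle: 8 × 29, A = 232 cm², y = 14.5 cm, Ī = 16 259 cm⁴.
Inner void (subtracted): 7 × 28, A = 196 cm², y = 14.5 cm, Ī = 12 805 cm⁴.
By symmetry the centroid is at mid-height, ȳ = 14.5 cm.
All pieces are centred on the centroidal x-axis, so I = ΣĪ (holes subtracted) = 3 454 cm⁴.
Repeating about the centroidal y-axis gives I_y = 437 cm⁴.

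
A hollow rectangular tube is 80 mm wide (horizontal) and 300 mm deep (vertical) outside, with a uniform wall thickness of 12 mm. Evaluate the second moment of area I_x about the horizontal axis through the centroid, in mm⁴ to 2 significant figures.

Break the section into simple shapes (no overlaps), measuring from the bottom-left corner of the bounding box.
Outer rectangle: 80 × 300, A = 24 000 mm², y = 150 mm, Ī = 180 000 000 mm⁴.
Inner void (subtracted): 56 × 276, A = 15 456 mm², y = 150 mm, Ī = 98 114 688 mm⁴.
By symmetry the centroid is at mid-height, ȳ = 150 mm.
All pieces are centred on the horizontal axis through the centroid, so I = ΣĪ (holes subtracted) = 81 885 312 mm⁴.

I_x ≈ 8.2 × 10⁷ mm⁴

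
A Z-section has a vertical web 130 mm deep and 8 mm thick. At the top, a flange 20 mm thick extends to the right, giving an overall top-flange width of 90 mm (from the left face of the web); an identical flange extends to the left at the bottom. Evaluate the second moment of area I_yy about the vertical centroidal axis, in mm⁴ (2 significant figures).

I_yy ≈ 8.5 × 10⁶ mm⁴

Treat the section as a set of non-overlapping primitives; coordinates are from the bounding-box lower-left.
Web: 8 × 130, A = 1 040 mm², x = 86 mm, Ī = 5 547 mm⁴.
Top flange (beyond web): 82 × 20, A = 1 640 mm², x = 131 mm, Ī = 918 947 mm⁴.
Bottom flange (beyond web): 82 × 20, A = 1 640 mm², x = 41 mm, Ī = 918 947 mm⁴.
Centroid: x̄ = ΣA·x / ΣA = 86 mm.
Transfer each piece to the vertical centroidal axis using Ī + A·d² with d = x − 86:
  web: d = 0 mm → contributes +5 547 mm⁴
  top flange (beyond web): d = 45 mm → contributes +4 239 947 mm⁴
  bottom flange (beyond web): d = -45 mm → contributes +4 239 947 mm⁴
Total I = 8 485 440 mm⁴.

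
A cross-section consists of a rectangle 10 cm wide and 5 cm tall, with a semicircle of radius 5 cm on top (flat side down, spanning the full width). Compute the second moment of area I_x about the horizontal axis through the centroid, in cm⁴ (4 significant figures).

I_x ≈ 642.7 cm⁴

Split into non-overlapping primitives; take the origin at the lower-left of the bounding box.
Rectangular body: 10 × 5, A = 50 cm², y = 2.5 cm, Ī = 104.167 cm⁴.
Semicircular cap: semicircle r = 5, A = 39.2699 cm², y = 7.12207 cm, Ī = 68.5981 cm⁴.
Centroid: ȳ = ΣA·y / ΣA = 4.53325 cm.
Transfer each piece to the horizontal axis through the centroid using Ī + A·d² with d = y − 4.53325:
  rectangular body: d = -2.03325 cm → contributes +310.872 cm⁴
  semicircular cap: d = 2.58882 cm → contributes +331.784 cm⁴
Total I = 642.656 cm⁴.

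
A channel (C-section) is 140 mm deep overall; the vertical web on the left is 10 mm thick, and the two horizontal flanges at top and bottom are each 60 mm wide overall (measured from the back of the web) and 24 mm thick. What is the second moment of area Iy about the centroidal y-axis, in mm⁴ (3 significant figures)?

Iy ≈ 1.31 × 10⁶ mm⁴

Break the section into simple shapes (no overlaps), measuring from the bottom-left corner of the bounding box.
Web: 10 × 140, A = 1 400 mm², x = 5 mm, Ī = 11 667 mm⁴.
Top flange (beyond web): 50 × 24, A = 1 200 mm², x = 35 mm, Ī = 250 000 mm⁴.
Bottom flange (beyond web): 50 × 24, A = 1 200 mm², x = 35 mm, Ī = 250 000 mm⁴.
Centroid: x̄ = ΣA·x / ΣA = 23.947 mm.
Transfer each piece to the centroidal y-axis using Ī + A·d² with d = x − 23.947:
  web: d = -18.947 mm → contributes +514 271 mm⁴
  top flange (beyond web): d = 11.053 mm → contributes +396 593 mm⁴
  bottom flange (beyond web): d = 11.053 mm → contributes +396 593 mm⁴
Total I = 1 307 456 mm⁴.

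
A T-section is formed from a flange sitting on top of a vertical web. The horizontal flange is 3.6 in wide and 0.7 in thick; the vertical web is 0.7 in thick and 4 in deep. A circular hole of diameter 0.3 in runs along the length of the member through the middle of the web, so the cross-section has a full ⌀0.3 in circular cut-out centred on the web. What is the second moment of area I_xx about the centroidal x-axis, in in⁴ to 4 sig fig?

I_xx ≈ 11.07 in⁴

Decompose the section into non-overlapping parts with the origin at the bottom-left of its bounding rectangle.
Flange: 3.6 × 0.7, A = 2.52 in², y = 4.35 in, Ī = 0.1029 in⁴.
Web: 0.7 × 4, A = 2.8 in², y = 2 in, Ī = 3.73333 in⁴.
Hole (subtracted): ⌀0.3, A = 0.0706858 in², y = 2 in, Ī = 0.000397608 in⁴.
Centroid: ȳ = ΣA·y / ΣA = 3.12815 in.
Transfer each piece to the centroidal x-axis using Ī + A·d² with d = y − 3.12815:
  flange: d = 1.22185 in → contributes +3.86507 in⁴
  web: d = -1.12815 in → contributes +7.29694 in⁴
  hole: d = -1.12815 in → contributes −0.0903606 in⁴
Total I = 11.0716 in⁴.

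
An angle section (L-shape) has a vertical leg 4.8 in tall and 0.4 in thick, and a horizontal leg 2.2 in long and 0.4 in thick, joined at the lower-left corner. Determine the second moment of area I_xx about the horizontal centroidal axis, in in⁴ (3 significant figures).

I_xx ≈ 6.23 in⁴

Decompose the section into non-overlapping parts with the origin at the bottom-left of its bounding rectangle.
Vertical leg: 0.4 × 4.8, A = 1.92 in², y = 2.4 in, Ī = 3.6864 in⁴.
Horizontal leg (remainder): 1.8 × 0.4, A = 0.72 in², y = 0.2 in, Ī = 0.0096 in⁴.
Centroid: ȳ = ΣA·y / ΣA = 1.8 in.
Transfer each piece to the horizontal centroidal axis using Ī + A·d² with d = y − 1.8:
  vertical leg: d = 0.6 in → contributes +4.3776 in⁴
  horizontal leg (remainder): d = -1.6 in → contributes +1.8528 in⁴
Total I = 6.2304 in⁴.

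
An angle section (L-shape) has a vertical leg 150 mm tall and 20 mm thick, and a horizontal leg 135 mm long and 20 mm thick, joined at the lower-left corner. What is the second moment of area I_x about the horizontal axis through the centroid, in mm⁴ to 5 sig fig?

I_x ≈ 1.1202 × 10⁷ mm⁴

Break the section into simple shapes (no overlaps), measuring from the bottom-left corner of the bounding box.
Vertical leg: 20 × 150, A = 3 000 mm², y = 75 mm, Ī = 5 625 000 mm⁴.
Horizontal leg (remainder): 115 × 20, A = 2 300 mm², y = 10 mm, Ī = 76666.67 mm⁴.
Centroid: ȳ = ΣA·y / ΣA = 46.79245 mm.
Transfer each piece to the horizontal axis through the centroid using Ī + A·d² with d = y − 46.79245:
  vertical leg: d = 28.20755 mm → contributes +8 011 997 mm⁴
  horizontal leg (remainder): d = -36.79245 mm → contributes +3 190 141 mm⁴
Total I = 11 202 138 mm⁴.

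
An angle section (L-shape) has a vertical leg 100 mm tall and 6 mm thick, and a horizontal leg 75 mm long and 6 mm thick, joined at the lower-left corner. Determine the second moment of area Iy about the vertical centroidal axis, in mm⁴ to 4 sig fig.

Iy ≈ 5.105 × 10⁵ mm⁴

Decompose the section into non-overlapping parts with the origin at the bottom-left of its bounding rectangle.
Vertical leg: 6 × 100, A = 600 mm², x = 3 mm, Ī = 1 800 mm⁴.
Horizontal leg (remainder): 69 × 6, A = 414 mm², x = 40.5 mm, Ī = 164 255 mm⁴.
Centroid: x̄ = ΣA·x / ΣA = 18.3107 mm.
Transfer each piece to the vertical centroidal axis using Ī + A·d² with d = x − 18.3107:
  vertical leg: d = -15.3107 mm → contributes +142 450 mm⁴
  horizontal leg (remainder): d = 22.1893 mm → contributes +368 095 mm⁴
Total I = 510 544 mm⁴.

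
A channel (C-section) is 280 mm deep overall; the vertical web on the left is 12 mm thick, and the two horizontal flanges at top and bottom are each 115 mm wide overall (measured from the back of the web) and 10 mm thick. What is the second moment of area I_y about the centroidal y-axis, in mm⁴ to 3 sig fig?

I_y ≈ 6.08 × 10⁶ mm⁴

Treat the section as a set of non-overlapping primitives; coordinates are from the bounding-box lower-left.
Web: 12 × 280, A = 3 360 mm², x = 6 mm, Ī = 40 320 mm⁴.
Top flange (beyond web): 103 × 10, A = 1 030 mm², x = 63.5 mm, Ī = 910 606 mm⁴.
Bottom flange (beyond web): 103 × 10, A = 1 030 mm², x = 63.5 mm, Ī = 910 606 mm⁴.
Centroid: x̄ = ΣA·x / ΣA = 27.854 mm.
Transfer each piece to the centroidal y-axis using Ī + A·d² with d = x − 27.854:
  web: d = -21.854 mm → contributes +1 645 083 mm⁴
  top flange (beyond web): d = 35.646 mm → contributes +2 219 344 mm⁴
  bottom flange (beyond web): d = 35.646 mm → contributes +2 219 344 mm⁴
Total I = 6 083 772 mm⁴.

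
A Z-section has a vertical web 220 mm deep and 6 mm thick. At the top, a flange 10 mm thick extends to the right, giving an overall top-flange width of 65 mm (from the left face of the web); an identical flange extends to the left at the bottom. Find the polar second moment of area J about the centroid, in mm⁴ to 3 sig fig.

J ≈ 1.99 × 10⁷ mm⁴

Decompose the section into non-overlapping parts with the origin at the bottom-left of its bounding rectangle.
Web: 6 × 220, A = 1 320 mm², y = 110 mm, Ī = 5 324 000 mm⁴.
Top flange (beyond web): 59 × 10, A = 590 mm², y = 215 mm, Ī = 4916.7 mm⁴.
Bottom flange (beyond web): 59 × 10, A = 590 mm², y = 5 mm, Ī = 4916.7 mm⁴.
Centroid: ȳ = ΣA·y / ΣA = 110 mm.
Transfer each piece to the centroidal x-axis using Ī + A·d² with d = y − 110:
  web: d = 0 mm → contributes +5 324 000 mm⁴
  top flange (beyond web): d = 105 mm → contributes +6 509 667 mm⁴
  bottom flange (beyond web): d = -105 mm → contributes +6 509 667 mm⁴
Total I = 18 343 333 mm⁴.
For the y-axis: x̄ = 62 mm.
Repeating about the centroidal y-axis gives I_y = 1 592 633 mm⁴.
Polar second moment: J = I_x + I_y = 19 935 967 mm⁴.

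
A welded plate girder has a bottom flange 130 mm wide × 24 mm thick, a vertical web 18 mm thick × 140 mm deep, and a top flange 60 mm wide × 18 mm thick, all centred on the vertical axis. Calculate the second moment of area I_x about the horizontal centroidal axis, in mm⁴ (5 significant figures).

Treat the section as a set of non-overlapping primitives; coordinates are from the bounding-box lower-left.
Bottom plate: 130 × 24, A = 3 120 mm², y = 12 mm, Ī = 149 760 mm⁴.
Web plate: 18 × 140, A = 2 520 mm², y = 94 mm, Ī = 4 116 000 mm⁴.
Top plate: 60 × 18, A = 1 080 mm², y = 173 mm, Ī = 29 160 mm⁴.
Centroid: ȳ = ΣA·y / ΣA = 68.625 mm.
Transfer each piece to the horizontal centroidal axis using Ī + A·d² with d = y − 68.625:
  bottom plate: d = -56.625 mm → contributes +10 153 699 mm⁴
  web plate: d = 25.375 mm → contributes +5 738 604 mm⁴
  top plate: d = 104.375 mm → contributes +11 794 832 mm⁴
Total I = 27 687 135 mm⁴.

I_x ≈ 2.7687 × 10⁷ mm⁴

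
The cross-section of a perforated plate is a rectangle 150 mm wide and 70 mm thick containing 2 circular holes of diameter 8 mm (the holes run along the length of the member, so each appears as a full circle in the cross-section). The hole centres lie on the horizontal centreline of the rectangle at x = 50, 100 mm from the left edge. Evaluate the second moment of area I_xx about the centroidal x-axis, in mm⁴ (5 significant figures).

I_xx ≈ 4.2871 × 10⁶ mm⁴

Split into non-overlapping primitives; take the origin at the lower-left of the bounding box.
Plate: 150 × 70, A = 10 500 mm², y = 35 mm, Ī = 4 287 500 mm⁴.
Hole 1 (subtracted): ⌀8, A = 50.26548 mm², y = 35 mm, Ī = 201.0619 mm⁴.
Hole 2 (subtracted): ⌀8, A = 50.26548 mm², y = 35 mm, Ī = 201.0619 mm⁴.
By symmetry the centroid is at mid-height, ȳ = 35 mm.
All pieces are centred on the centroidal x-axis, so I = ΣĪ (holes subtracted) = 4 287 098 mm⁴.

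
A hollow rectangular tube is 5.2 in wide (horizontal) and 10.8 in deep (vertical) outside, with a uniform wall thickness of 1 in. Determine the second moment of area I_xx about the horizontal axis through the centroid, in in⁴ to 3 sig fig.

I_xx ≈ 364 in⁴

Split into non-overlapping primitives; take the origin at the lower-left of the bounding box.
Outer rectangle: 5.2 × 10.8, A = 56.16 in², y = 5.4 in, Ī = 545.88 in⁴.
Inner void (subtracted): 3.2 × 8.8, A = 28.16 in², y = 5.4 in, Ī = 181.73 in⁴.
By symmetry the centroid is at mid-height, ȳ = 5.4 in.
All pieces are centred on the horizontal axis through the centroid, so I = ΣĪ (holes subtracted) = 364.15 in⁴.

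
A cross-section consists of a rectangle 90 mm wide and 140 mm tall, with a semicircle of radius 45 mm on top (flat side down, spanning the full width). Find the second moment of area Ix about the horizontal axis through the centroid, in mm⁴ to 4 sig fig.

Ix ≈ 4.119 × 10⁷ mm⁴

Break the section into simple shapes (no overlaps), measuring from the bottom-left corner of the bounding box.
Rectangular body: 90 × 140, A = 12 600 mm², y = 70 mm, Ī = 20 580 000 mm⁴.
Semicircular cap: semicircle r = 45, A = 3180.86 mm², y = 159.099 mm, Ī = 450 072 mm⁴.
Centroid: ȳ = ΣA·y / ΣA = 87.9591 mm.
Transfer each piece to the horizontal axis through the centroid using Ī + A·d² with d = y − 87.9591:
  rectangular body: d = -17.9591 mm → contributes +24 643 877 mm⁴
  semicircular cap: d = 71.1395 mm → contributes +16 547 860 mm⁴
Total I = 41 191 738 mm⁴.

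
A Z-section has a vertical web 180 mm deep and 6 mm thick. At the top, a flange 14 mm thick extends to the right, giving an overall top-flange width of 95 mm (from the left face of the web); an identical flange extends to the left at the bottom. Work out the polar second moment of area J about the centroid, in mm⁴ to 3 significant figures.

J ≈ 2.74 × 10⁷ mm⁴

Break the section into simple shapes (no overlaps), measuring from the bottom-left corner of the bounding box.
Web: 6 × 180, A = 1 080 mm², y = 90 mm, Ī = 2 916 000 mm⁴.
Top flange (beyond web): 89 × 14, A = 1 246 mm², y = 173 mm, Ī = 20 351 mm⁴.
Bottom flange (beyond web): 89 × 14, A = 1 246 mm², y = 7 mm, Ī = 20 351 mm⁴.
Centroid: ȳ = ΣA·y / ΣA = 90 mm.
Transfer each piece to the centroidal x-axis using Ī + A·d² with d = y − 90:
  web: d = 0 mm → contributes +2 916 000 mm⁴
  top flange (beyond web): d = 83 mm → contributes +8 604 045 mm⁴
  bottom flange (beyond web): d = -83 mm → contributes +8 604 045 mm⁴
Total I = 20 124 091 mm⁴.
For the y-axis: x̄ = 92 mm.
Repeating about the centroidal y-axis gives I_y = 7 270 743 mm⁴.
Polar second moment: J = I_x + I_y = 27 394 833 mm⁴.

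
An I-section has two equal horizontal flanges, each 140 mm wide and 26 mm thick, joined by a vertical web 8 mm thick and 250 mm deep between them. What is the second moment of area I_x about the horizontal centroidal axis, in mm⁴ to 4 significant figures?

Decompose the section into non-overlapping parts with the origin at the bottom-left of its bounding rectangle.
Bottom flange: 140 × 26, A = 3 640 mm², y = 13 mm, Ī = 205 053 mm⁴.
Web: 8 × 250, A = 2 000 mm², y = 151 mm, Ī = 10 416 667 mm⁴.
Top flange: 140 × 26, A = 3 640 mm², y = 289 mm, Ī = 205 053 mm⁴.
By symmetry the centroid is at mid-height, ȳ = 151 mm.
Transfer each piece to the horizontal centroidal axis using Ī + A·d² with d = y − 151:
  bottom flange: d = -138 mm → contributes +69 525 213 mm⁴
  web: d = 0 mm → contributes +10 416 667 mm⁴
  top flange: d = 138 mm → contributes +69 525 213 mm⁴
Total I = 149 467 093 mm⁴.

I_x ≈ 1.495 × 10⁸ mm⁴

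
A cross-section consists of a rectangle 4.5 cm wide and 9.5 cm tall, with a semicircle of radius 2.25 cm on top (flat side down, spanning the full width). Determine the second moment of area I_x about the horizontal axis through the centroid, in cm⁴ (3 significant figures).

I_x ≈ 543 cm⁴

Treat the section as a set of non-overlapping primitives; coordinates are from the bounding-box lower-left.
Rectangular body: 4.5 × 9.5, A = 42.75 cm², y = 4.75 cm, Ī = 321.52 cm⁴.
Semicircular cap: semicircle r = 2.25, A = 7.9522 cm², y = 10.455 cm, Ī = 2.813 cm⁴.
Centroid: ȳ = ΣA·y / ΣA = 5.6448 cm.
Transfer each piece to the horizontal axis through the centroid using Ī + A·d² with d = y − 5.6448:
  rectangular body: d = -0.89476 cm → contributes +355.74 cm⁴
  semicircular cap: d = 4.8102 cm → contributes +186.81 cm⁴
Total I = 542.55 cm⁴.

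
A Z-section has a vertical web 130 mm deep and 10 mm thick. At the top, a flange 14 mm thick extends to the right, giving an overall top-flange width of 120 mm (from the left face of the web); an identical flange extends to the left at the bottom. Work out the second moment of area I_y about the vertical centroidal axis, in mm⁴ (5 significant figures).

Split into non-overlapping primitives; take the origin at the lower-left of the bounding box.
Web: 10 × 130, A = 1 300 mm², x = 115 mm, Ī = 10833.33 mm⁴.
Top flange (beyond web): 110 × 14, A = 1 540 mm², x = 175 mm, Ī = 1 552 833 mm⁴.
Bottom flange (beyond web): 110 × 14, A = 1 540 mm², x = 55 mm, Ī = 1 552 833 mm⁴.
Centroid: x̄ = ΣA·x / ΣA = 115 mm.
Transfer each piece to the vertical centroidal axis using Ī + A·d² with d = x − 115:
  web: d = 0 mm → contributes +10833.33 mm⁴
  top flange (beyond web): d = 60 mm → contributes +7 096 833 mm⁴
  bottom flange (beyond web): d = -60 mm → contributes +7 096 833 mm⁴
Total I = 14 204 500 mm⁴.

I_y ≈ 1.4205 × 10⁷ mm⁴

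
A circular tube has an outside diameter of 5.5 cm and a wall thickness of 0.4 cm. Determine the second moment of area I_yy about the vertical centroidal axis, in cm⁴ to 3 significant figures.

Split into non-overlapping primitives; take the origin at the lower-left of the bounding box.
Outer circle: ⌀5.5, A = 23.758 cm², x = 2.75 cm, Ī = 44.918 cm⁴.
Bore (subtracted): ⌀4.7, A = 17.349 cm², x = 2.75 cm, Ī = 23.953 cm⁴.
By symmetry the centroid is at mid-width, x̄ = 2.75 cm.
All pieces are centred on the vertical centroidal axis, so I = ΣĪ (holes subtracted) = 20.965 cm⁴.

I_yy ≈ 21.0 cm⁴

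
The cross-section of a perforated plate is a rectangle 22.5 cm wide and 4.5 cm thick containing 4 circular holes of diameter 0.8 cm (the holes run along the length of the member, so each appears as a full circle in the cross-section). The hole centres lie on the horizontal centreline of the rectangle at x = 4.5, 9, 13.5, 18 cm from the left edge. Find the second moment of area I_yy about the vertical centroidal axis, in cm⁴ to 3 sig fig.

Decompose the section into non-overlapping parts with the origin at the bottom-left of its bounding rectangle.
Plate: 22.5 × 4.5, A = 101.25 cm², x = 11.25 cm, Ī = 4271.5 cm⁴.
Hole 1 (subtracted): ⌀0.8, A = 0.50265 cm², x = 4.5 cm, Ī = 0.020106 cm⁴.
Hole 2 (subtracted): ⌀0.8, A = 0.50265 cm², x = 9 cm, Ī = 0.020106 cm⁴.
Hole 3 (subtracted): ⌀0.8, A = 0.50265 cm², x = 13.5 cm, Ī = 0.020106 cm⁴.
Hole 4 (subtracted): ⌀0.8, A = 0.50265 cm², x = 18 cm, Ī = 0.020106 cm⁴.
By symmetry the centroid is at mid-width, x̄ = 11.25 cm.
Transfer each piece to the vertical centroidal axis using Ī + A·d² with d = x − 11.25:
  plate: d = 0 cm → contributes +4271.5 cm⁴
  hole 1: d = -6.75 cm → contributes −22.922 cm⁴
  hole 2: d = -2.25 cm → contributes −2.5648 cm⁴
  hole 3: d = 2.25 cm → contributes −2.5648 cm⁴
  hole 4: d = 6.75 cm → contributes −22.922 cm⁴
Total I = 4220.5 cm⁴.

I_yy ≈ 4220 cm⁴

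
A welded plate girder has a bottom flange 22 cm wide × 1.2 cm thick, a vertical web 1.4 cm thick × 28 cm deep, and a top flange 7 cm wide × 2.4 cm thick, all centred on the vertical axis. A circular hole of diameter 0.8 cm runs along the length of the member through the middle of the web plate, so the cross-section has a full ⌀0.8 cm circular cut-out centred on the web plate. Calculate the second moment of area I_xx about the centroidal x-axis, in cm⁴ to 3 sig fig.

Decompose the section into non-overlapping parts with the origin at the bottom-left of its bounding rectangle.
Bottom plate: 22 × 1.2, A = 26.4 cm², y = 0.6 cm, Ī = 3.168 cm⁴.
Web plate: 1.4 × 28, A = 39.2 cm², y = 15.2 cm, Ī = 2561.1 cm⁴.
Top plate: 7 × 2.4, A = 16.8 cm², y = 30.4 cm, Ī = 8.064 cm⁴.
Hole (subtracted): ⌀0.8, A = 0.50265 cm², y = 15.2 cm, Ī = 0.020106 cm⁴.
Centroid: ȳ = ΣA·y / ΣA = 13.612 cm.
Transfer each piece to the centroidal x-axis using Ī + A·d² with d = y − 13.612:
  bottom plate: d = -13.012 cm → contributes +4472.8 cm⁴
  web plate: d = 1.5883 cm → contributes +2 660 cm⁴
  top plate: d = 16.788 cm → contributes +4743.1 cm⁴
  hole: d = 1.5883 cm → contributes −1.2882 cm⁴
Total I = 11 875 cm⁴.

I_xx ≈ 1.19 × 10⁴ cm⁴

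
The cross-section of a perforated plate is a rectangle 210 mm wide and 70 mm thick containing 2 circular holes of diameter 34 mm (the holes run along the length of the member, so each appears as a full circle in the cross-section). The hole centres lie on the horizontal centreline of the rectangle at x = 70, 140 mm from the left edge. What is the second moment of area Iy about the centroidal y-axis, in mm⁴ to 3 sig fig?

Treat the section as a set of non-overlapping primitives; coordinates are from the bounding-box lower-left.
Plate: 210 × 70, A = 14 700 mm², x = 105 mm, Ī = 54 022 500 mm⁴.
Hole 1 (subtracted): ⌀34, A = 907.92 mm², x = 70 mm, Ī = 65 597 mm⁴.
Hole 2 (subtracted): ⌀34, A = 907.92 mm², x = 140 mm, Ī = 65 597 mm⁴.
By symmetry the centroid is at mid-width, x̄ = 105 mm.
Transfer each piece to the centroidal y-axis using Ī + A·d² with d = x − 105:
  plate: d = 0 mm → contributes +54 022 500 mm⁴
  hole 1: d = -35 mm → contributes −1 177 800 mm⁴
  hole 2: d = 35 mm → contributes −1 177 800 mm⁴
Total I = 51 666 901 mm⁴.

Iy ≈ 5.17 × 10⁷ mm⁴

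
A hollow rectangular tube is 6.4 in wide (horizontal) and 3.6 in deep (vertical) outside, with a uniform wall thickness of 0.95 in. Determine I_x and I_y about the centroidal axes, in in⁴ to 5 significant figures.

I_x ≈ 23.041 in⁴, I_y ≈ 65.734 in⁴

Split into non-overlapping primitives; take the origin at the lower-left of the bounding box.
Outer rectangle: 6.4 × 3.6, A = 23.04 in², y = 1.8 in, Ī = 24.8832 in⁴.
Inner void (subtracted): 4.5 × 1.7, A = 7.65 in², y = 1.8 in, Ī = 1.842375 in⁴.
By symmetry the centroid is at mid-height, ȳ = 1.8 in.
All pieces are centred on the centroidal x-axis, so I = ΣĪ (holes subtracted) = 23.04083 in⁴.
Repeating about the centroidal y-axis gives I_y = 65.73383 in⁴.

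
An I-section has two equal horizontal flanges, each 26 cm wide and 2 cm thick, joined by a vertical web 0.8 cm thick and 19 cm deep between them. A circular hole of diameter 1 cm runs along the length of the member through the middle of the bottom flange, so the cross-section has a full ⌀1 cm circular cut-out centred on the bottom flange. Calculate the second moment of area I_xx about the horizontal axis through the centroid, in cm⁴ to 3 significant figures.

Split into non-overlapping primitives; take the origin at the lower-left of the bounding box.
Bottom flange: 26 × 2, A = 52 cm², y = 1 cm, Ī = 17.333 cm⁴.
Web: 0.8 × 19, A = 15.2 cm², y = 11.5 cm, Ī = 457.27 cm⁴.
Top flange: 26 × 2, A = 52 cm², y = 22 cm, Ī = 17.333 cm⁴.
Hole (subtracted): ⌀1, A = 0.7854 cm², y = 1 cm, Ī = 0.049087 cm⁴.
Centroid: ȳ = ΣA·y / ΣA = 11.57 cm.
Transfer each piece to the horizontal axis through the centroid using Ī + A·d² with d = y − 11.57:
  bottom flange: d = -10.57 cm → contributes +5826.6 cm⁴
  web: d = -0.069642 cm → contributes +457.34 cm⁴
  top flange: d = 10.43 cm → contributes +5674.5 cm⁴
  hole: d = -10.57 cm → contributes −87.792 cm⁴
Total I = 11 871 cm⁴.

I_xx ≈ 1.19 × 10⁴ cm⁴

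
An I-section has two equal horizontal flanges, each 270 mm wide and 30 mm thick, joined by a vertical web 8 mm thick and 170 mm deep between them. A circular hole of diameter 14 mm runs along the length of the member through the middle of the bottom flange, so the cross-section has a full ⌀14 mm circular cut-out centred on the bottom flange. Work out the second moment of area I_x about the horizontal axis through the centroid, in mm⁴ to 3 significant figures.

Decompose the section into non-overlapping parts with the origin at the bottom-left of its bounding rectangle.
Bottom flange: 270 × 30, A = 8 100 mm², y = 15 mm, Ī = 607 500 mm⁴.
Web: 8 × 170, A = 1 360 mm², y = 115 mm, Ī = 3 275 333 mm⁴.
Top flange: 270 × 30, A = 8 100 mm², y = 215 mm, Ī = 607 500 mm⁴.
Hole (subtracted): ⌀14, A = 153.94 mm², y = 15 mm, Ī = 1885.7 mm⁴.
Centroid: ȳ = ΣA·y / ΣA = 115.88 mm.
Transfer each piece to the horizontal axis through the centroid using Ī + A·d² with d = y − 115.88:
  bottom flange: d = -100.88 mm → contributes +83 046 553 mm⁴
  web: d = -0.88439 mm → contributes +3 276 397 mm⁴
  top flange: d = 99.116 mm → contributes +80 181 118 mm⁴
  hole: d = -100.88 mm → contributes −1 568 615 mm⁴
Total I = 164 935 453 mm⁴.

I_x ≈ 1.65 × 10⁸ mm⁴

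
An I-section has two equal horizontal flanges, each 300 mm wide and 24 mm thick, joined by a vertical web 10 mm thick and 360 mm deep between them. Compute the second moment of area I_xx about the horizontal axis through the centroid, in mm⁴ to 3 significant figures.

I_xx ≈ 5.70 × 10⁸ mm⁴

Break the section into simple shapes (no overlaps), measuring from the bottom-left corner of the bounding box.
Bottom flange: 300 × 24, A = 7 200 mm², y = 12 mm, Ī = 345 600 mm⁴.
Web: 10 × 360, A = 3 600 mm², y = 204 mm, Ī = 38 880 000 mm⁴.
Top flange: 300 × 24, A = 7 200 mm², y = 396 mm, Ī = 345 600 mm⁴.
By symmetry the centroid is at mid-height, ȳ = 204 mm.
Transfer each piece to the horizontal axis through the centroid using Ī + A·d² with d = y − 204:
  bottom flange: d = -192 mm → contributes +265 766 400 mm⁴
  web: d = 0 mm → contributes +38 880 000 mm⁴
  top flange: d = 192 mm → contributes +265 766 400 mm⁴
Total I = 570 412 800 mm⁴.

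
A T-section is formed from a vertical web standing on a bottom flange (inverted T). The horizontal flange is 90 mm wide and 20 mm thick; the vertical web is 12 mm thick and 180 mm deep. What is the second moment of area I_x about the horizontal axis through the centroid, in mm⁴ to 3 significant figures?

I_x ≈ 1.57 × 10⁷ mm⁴

Break the section into simple shapes (no overlaps), measuring from the bottom-left corner of the bounding box.
Flange: 90 × 20, A = 1 800 mm², y = 10 mm, Ī = 60 000 mm⁴.
Web: 12 × 180, A = 2 160 mm², y = 110 mm, Ī = 5 832 000 mm⁴.
Centroid: ȳ = ΣA·y / ΣA = 64.545 mm.
Transfer each piece to the horizontal axis through the centroid using Ī + A·d² with d = y − 64.545:
  flange: d = -54.545 mm → contributes +5 415 372 mm⁴
  web: d = 45.455 mm → contributes +10 294 810 mm⁴
Total I = 15 710 182 mm⁴.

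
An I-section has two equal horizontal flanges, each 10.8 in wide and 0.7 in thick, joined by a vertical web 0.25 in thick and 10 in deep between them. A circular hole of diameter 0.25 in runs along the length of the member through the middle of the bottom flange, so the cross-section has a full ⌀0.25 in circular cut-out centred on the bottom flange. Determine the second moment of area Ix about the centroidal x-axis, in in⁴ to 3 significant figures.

Treat the section as a set of non-overlapping primitives; coordinates are from the bounding-box lower-left.
Bottom flange: 10.8 × 0.7, A = 7.56 in², y = 0.35 in, Ī = 0.3087 in⁴.
Web: 0.25 × 10, A = 2.5 in², y = 5.7 in, Ī = 20.833 in⁴.
Top flange: 10.8 × 0.7, A = 7.56 in², y = 11.05 in, Ī = 0.3087 in⁴.
Hole (subtracted): ⌀0.25, A = 0.049087 in², y = 0.35 in, Ī = 0.00019175 in⁴.
Centroid: ȳ = ΣA·y / ΣA = 5.7149 in.
Transfer each piece to the centroidal x-axis using Ī + A·d² with d = y − 5.7149:
  bottom flange: d = -5.3649 in → contributes +217.91 in⁴
  web: d = -0.014946 in → contributes +20.834 in⁴
  top flange: d = 5.3351 in → contributes +215.49 in⁴
  hole: d = -5.3649 in → contributes −1.4131 in⁴
Total I = 452.81 in⁴.

Ix ≈ 453 in⁴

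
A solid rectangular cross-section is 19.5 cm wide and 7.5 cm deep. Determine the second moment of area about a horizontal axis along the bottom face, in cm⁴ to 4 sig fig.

I_base ≈ 2742 cm⁴

The section: 19.5 × 7.5, A = 146.25 cm², y = 3.75 cm, Ī = 685.547 cm⁴.
Transfer it to a horizontal axis along the bottom face using Ī + A·d² with d = y − 0:
  the section: d = 3.75 cm → contributes +2742.19 cm⁴
Total I = 2742.19 cm⁴.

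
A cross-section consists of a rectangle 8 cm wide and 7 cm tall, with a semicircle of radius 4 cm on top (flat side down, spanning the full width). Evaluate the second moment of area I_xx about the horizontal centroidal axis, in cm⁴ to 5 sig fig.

I_xx ≈ 725.41 cm⁴

Decompose the section into non-overlapping parts with the origin at the bottom-left of its bounding rectangle.
Rectangular body: 8 × 7, A = 56 cm², y = 3.5 cm, Ī = 228.6667 cm⁴.
Semicircular cap: semicircle r = 4, A = 25.13274 cm², y = 8.697653 cm, Ī = 28.09778 cm⁴.
Centroid: ȳ = ΣA·y / ΣA = 5.110093 cm.
Transfer each piece to the horizontal centroidal axis using Ī + A·d² with d = y − 5.110093:
  rectangular body: d = -1.610093 cm → contributes +373.841 cm⁴
  semicircular cap: d = 3.58756 cm → contributes +351.5709 cm⁴
Total I = 725.4119 cm⁴.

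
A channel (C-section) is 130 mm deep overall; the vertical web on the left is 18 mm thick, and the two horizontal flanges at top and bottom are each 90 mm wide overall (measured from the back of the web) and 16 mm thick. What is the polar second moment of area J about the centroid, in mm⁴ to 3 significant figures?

Break the section into simple shapes (no overlaps), measuring from the bottom-left corner of the bounding box.
Web: 18 × 130, A = 2 340 mm², y = 65 mm, Ī = 3 295 500 mm⁴.
Top flange (beyond web): 72 × 16, A = 1 152 mm², y = 122 mm, Ī = 24 576 mm⁴.
Bottom flange (beyond web): 72 × 16, A = 1 152 mm², y = 8 mm, Ī = 24 576 mm⁴.
By symmetry the centroid is at mid-height, ȳ = 65 mm.
Transfer each piece to the centroidal x-axis using Ī + A·d² with d = y − 65:
  web: d = 0 mm → contributes +3 295 500 mm⁴
  top flange (beyond web): d = 57 mm → contributes +3 767 424 mm⁴
  bottom flange (beyond web): d = -57 mm → contributes +3 767 424 mm⁴
Total I = 10 830 348 mm⁴.
For the y-axis: x̄ = 31.326 mm.
Repeating about the centroidal y-axis gives I_y = 3 409 392 mm⁴.
Polar second moment: J = I_x + I_y = 14 239 740 mm⁴.

J ≈ 1.42 × 10⁷ mm⁴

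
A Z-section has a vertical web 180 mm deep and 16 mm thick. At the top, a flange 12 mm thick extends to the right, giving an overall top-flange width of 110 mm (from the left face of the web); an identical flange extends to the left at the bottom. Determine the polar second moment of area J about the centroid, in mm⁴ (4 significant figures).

J ≈ 3.227 × 10⁷ mm⁴

Break the section into simple shapes (no overlaps), measuring from the bottom-left corner of the bounding box.
Web: 16 × 180, A = 2 880 mm², y = 90 mm, Ī = 7 776 000 mm⁴.
Top flange (beyond web): 94 × 12, A = 1 128 mm², y = 174 mm, Ī = 13 536 mm⁴.
Bottom flange (beyond web): 94 × 12, A = 1 128 mm², y = 6 mm, Ī = 13 536 mm⁴.
Centroid: ȳ = ΣA·y / ΣA = 90 mm.
Transfer each piece to the centroidal x-axis using Ī + A·d² with d = y − 90:
  web: d = 0 mm → contributes +7 776 000 mm⁴
  top flange (beyond web): d = 84 mm → contributes +7 972 704 mm⁴
  bottom flange (beyond web): d = -84 mm → contributes +7 972 704 mm⁴
Total I = 23 721 408 mm⁴.
For the y-axis: x̄ = 102 mm.
Repeating about the centroidal y-axis gives I_y = 8 547 008 mm⁴.
Polar second moment: J = I_x + I_y = 32 268 416 mm⁴.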